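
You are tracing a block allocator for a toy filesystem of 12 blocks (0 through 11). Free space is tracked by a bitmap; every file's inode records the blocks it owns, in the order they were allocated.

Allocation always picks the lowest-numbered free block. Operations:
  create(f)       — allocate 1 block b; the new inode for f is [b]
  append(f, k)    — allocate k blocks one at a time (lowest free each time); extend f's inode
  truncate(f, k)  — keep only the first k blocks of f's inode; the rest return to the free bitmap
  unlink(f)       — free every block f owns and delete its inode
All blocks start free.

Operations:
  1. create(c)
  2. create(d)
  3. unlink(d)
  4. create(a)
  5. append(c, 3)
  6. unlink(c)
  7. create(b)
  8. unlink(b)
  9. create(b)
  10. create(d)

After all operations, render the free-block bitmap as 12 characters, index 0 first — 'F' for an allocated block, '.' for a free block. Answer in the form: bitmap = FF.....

after create(c) → c:[0]  free=[F...........]
after create(d) → c:[0], d:[1]  free=[FF..........]
after unlink(d) → c:[0]  free=[F...........]
after create(a) → a:[1], c:[0]  free=[FF..........]
after append(c, 3) → a:[1], c:[0, 2, 3, 4]  free=[FFFFF.......]
after unlink(c) → a:[1]  free=[.F..........]
after create(b) → a:[1], b:[0]  free=[FF..........]
after unlink(b) → a:[1]  free=[.F..........]
after create(b) → a:[1], b:[0]  free=[FF..........]
after create(d) → a:[1], b:[0], d:[2]  free=[FFF.........]

bitmap = FFF.........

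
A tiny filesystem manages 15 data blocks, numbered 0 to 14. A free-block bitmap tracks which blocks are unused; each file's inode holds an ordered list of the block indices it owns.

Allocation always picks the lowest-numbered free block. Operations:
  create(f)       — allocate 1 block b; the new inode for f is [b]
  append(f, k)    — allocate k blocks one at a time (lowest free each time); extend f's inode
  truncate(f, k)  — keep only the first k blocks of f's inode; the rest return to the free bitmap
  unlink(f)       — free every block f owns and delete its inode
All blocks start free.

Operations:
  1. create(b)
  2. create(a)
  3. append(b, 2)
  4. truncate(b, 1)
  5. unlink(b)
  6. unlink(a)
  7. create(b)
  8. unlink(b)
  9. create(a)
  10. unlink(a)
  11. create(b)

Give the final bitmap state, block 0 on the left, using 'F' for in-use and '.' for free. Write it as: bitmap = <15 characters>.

create(b): bitmap=F.............. | b=[0]
create(a): bitmap=FF............. | a=[1] b=[0]
append(b, 2): bitmap=FFFF........... | a=[1] b=[0, 2, 3]
truncate(b, 1): bitmap=FF............. | a=[1] b=[0]
unlink(b): bitmap=.F............. | a=[1]
unlink(a): bitmap=............... | 
create(b): bitmap=F.............. | b=[0]
unlink(b): bitmap=............... | 
create(a): bitmap=F.............. | a=[0]
unlink(a): bitmap=............... | 
create(b): bitmap=F.............. | b=[0]

bitmap = F..............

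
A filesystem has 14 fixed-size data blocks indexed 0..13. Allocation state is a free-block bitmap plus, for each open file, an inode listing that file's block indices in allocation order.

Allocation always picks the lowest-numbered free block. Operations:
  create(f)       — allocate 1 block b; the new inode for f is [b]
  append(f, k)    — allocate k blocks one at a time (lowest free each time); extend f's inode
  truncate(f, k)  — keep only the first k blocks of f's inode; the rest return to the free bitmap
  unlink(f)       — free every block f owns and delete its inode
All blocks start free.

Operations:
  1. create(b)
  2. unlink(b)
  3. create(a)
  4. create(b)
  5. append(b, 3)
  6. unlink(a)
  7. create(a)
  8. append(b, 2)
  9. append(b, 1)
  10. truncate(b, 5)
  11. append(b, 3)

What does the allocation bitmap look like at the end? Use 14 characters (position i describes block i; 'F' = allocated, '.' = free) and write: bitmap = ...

bitmap = FFFFFFFFF.....

[1] create(b) — b=0 (map F.............)
[2] unlink(b) —  (map ..............)
[3] create(a) — a=0 (map F.............)
[4] create(b) — a=0 b=1 (map FF............)
[5] append(b, 3) — a=0 b=1,2,3,4 (map FFFFF.........)
[6] unlink(a) — b=1,2,3,4 (map .FFFF.........)
[7] create(a) — a=0 b=1,2,3,4 (map FFFFF.........)
[8] append(b, 2) — a=0 b=1,2,3,4,5,6 (map FFFFFFF.......)
[9] append(b, 1) — a=0 b=1,2,3,4,5,6,7 (map FFFFFFFF......)
[10] truncate(b, 5) — a=0 b=1,2,3,4,5 (map FFFFFF........)
[11] append(b, 3) — a=0 b=1,2,3,4,5,6,7,8 (map FFFFFFFFF.....)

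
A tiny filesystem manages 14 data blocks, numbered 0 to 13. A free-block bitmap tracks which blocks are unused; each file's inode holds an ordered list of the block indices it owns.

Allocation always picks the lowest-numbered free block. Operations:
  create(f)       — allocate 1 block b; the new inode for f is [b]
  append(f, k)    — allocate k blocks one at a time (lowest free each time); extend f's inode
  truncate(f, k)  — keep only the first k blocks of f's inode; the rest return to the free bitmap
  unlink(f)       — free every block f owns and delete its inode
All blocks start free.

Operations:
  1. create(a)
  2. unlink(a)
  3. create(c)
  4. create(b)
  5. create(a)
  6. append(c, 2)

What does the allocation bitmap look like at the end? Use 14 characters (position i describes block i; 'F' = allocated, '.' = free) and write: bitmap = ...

bitmap = FFFFF.........

create(a): bitmap=F............. | a=[0]
unlink(a): bitmap=.............. | 
create(c): bitmap=F............. | c=[0]
create(b): bitmap=FF............ | b=[1] c=[0]
create(a): bitmap=FFF........... | a=[2] b=[1] c=[0]
append(c, 2): bitmap=FFFFF......... | a=[2] b=[1] c=[0, 3, 4]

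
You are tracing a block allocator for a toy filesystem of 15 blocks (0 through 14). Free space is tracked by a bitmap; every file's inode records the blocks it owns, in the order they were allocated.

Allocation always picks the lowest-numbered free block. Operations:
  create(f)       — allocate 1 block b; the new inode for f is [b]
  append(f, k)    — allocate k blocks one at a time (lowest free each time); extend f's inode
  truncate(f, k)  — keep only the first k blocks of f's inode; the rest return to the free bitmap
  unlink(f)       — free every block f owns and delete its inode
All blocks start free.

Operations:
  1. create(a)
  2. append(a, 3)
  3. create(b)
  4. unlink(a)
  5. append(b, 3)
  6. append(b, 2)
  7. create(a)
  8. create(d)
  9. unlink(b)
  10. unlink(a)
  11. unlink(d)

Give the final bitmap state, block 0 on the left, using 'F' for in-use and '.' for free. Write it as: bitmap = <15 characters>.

[1] create(a) — a=0 (map F..............)
[2] append(a, 3) — a=0,1,2,3 (map FFFF...........)
[3] create(b) — a=0,1,2,3 b=4 (map FFFFF..........)
[4] unlink(a) — b=4 (map ....F..........)
[5] append(b, 3) — b=4,0,1,2 (map FFF.F..........)
[6] append(b, 2) — b=4,0,1,2,3,5 (map FFFFFF.........)
[7] create(a) — a=6 b=4,0,1,2,3,5 (map FFFFFFF........)
[8] create(d) — a=6 b=4,0,1,2,3,5 d=7 (map FFFFFFFF.......)
[9] unlink(b) — a=6 d=7 (map ......FF.......)
[10] unlink(a) — d=7 (map .......F.......)
[11] unlink(d) —  (map ...............)

bitmap = ...............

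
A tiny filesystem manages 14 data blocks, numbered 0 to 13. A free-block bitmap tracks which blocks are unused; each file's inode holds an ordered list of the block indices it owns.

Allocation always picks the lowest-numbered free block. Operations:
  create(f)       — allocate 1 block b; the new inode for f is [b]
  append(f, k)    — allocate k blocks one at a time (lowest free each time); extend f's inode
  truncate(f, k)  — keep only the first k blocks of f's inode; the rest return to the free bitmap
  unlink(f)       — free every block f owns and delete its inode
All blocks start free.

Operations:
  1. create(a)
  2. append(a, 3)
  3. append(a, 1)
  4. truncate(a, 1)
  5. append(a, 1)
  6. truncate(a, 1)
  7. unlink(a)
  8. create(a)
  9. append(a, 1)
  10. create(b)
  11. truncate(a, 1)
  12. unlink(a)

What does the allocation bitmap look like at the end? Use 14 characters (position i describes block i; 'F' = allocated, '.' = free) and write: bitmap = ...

bitmap = ..F...........

  1. create(a)  ⇒  F.............  {a→[0]}
  2. append(a, 3)  ⇒  FFFF..........  {a→[0, 1, 2, 3]}
  3. append(a, 1)  ⇒  FFFFF.........  {a→[0, 1, 2, 3, 4]}
  4. truncate(a, 1)  ⇒  F.............  {a→[0]}
  5. append(a, 1)  ⇒  FF............  {a→[0, 1]}
  6. truncate(a, 1)  ⇒  F.............  {a→[0]}
  7. unlink(a)  ⇒  ..............  {}
  8. create(a)  ⇒  F.............  {a→[0]}
  9. append(a, 1)  ⇒  FF............  {a→[0, 1]}
  10. create(b)  ⇒  FFF...........  {a→[0, 1]; b→[2]}
  11. truncate(a, 1)  ⇒  F.F...........  {a→[0]; b→[2]}
  12. unlink(a)  ⇒  ..F...........  {b→[2]}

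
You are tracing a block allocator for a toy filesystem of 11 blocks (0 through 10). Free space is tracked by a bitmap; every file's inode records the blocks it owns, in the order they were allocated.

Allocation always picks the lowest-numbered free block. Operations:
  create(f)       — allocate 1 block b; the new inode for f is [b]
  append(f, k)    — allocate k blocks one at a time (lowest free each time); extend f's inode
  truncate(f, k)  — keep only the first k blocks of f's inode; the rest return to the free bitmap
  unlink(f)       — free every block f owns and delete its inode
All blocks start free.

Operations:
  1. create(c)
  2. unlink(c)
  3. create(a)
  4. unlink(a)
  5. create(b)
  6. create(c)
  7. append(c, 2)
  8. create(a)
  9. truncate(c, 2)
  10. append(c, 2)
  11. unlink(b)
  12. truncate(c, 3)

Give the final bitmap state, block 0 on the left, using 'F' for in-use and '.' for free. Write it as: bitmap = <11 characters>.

[1] create(c) — c=0 (map F..........)
[2] unlink(c) —  (map ...........)
[3] create(a) — a=0 (map F..........)
[4] unlink(a) —  (map ...........)
[5] create(b) — b=0 (map F..........)
[6] create(c) — b=0 c=1 (map FF.........)
[7] append(c, 2) — b=0 c=1,2,3 (map FFFF.......)
[8] create(a) — a=4 b=0 c=1,2,3 (map FFFFF......)
[9] truncate(c, 2) — a=4 b=0 c=1,2 (map FFF.F......)
[10] append(c, 2) — a=4 b=0 c=1,2,3,5 (map FFFFFF.....)
[11] unlink(b) — a=4 c=1,2,3,5 (map .FFFFF.....)
[12] truncate(c, 3) — a=4 c=1,2,3 (map .FFFF......)

bitmap = .FFFF......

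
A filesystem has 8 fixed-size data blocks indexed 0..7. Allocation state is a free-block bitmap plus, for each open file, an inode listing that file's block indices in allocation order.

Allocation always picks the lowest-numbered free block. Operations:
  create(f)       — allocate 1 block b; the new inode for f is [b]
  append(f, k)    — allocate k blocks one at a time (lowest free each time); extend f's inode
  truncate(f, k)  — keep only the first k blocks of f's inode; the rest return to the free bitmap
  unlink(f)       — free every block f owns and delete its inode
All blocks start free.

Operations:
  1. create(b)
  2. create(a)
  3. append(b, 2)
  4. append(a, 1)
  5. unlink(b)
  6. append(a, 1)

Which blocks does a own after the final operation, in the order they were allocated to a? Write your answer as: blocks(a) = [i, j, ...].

after create(b) → b:[0]  free=[F.......]
after create(a) → a:[1], b:[0]  free=[FF......]
after append(b, 2) → a:[1], b:[0, 2, 3]  free=[FFFF....]
after append(a, 1) → a:[1, 4], b:[0, 2, 3]  free=[FFFFF...]
after unlink(b) → a:[1, 4]  free=[.F..F...]
after append(a, 1) → a:[1, 4, 0]  free=[FF..F...]

blocks(a) = [1, 4, 0]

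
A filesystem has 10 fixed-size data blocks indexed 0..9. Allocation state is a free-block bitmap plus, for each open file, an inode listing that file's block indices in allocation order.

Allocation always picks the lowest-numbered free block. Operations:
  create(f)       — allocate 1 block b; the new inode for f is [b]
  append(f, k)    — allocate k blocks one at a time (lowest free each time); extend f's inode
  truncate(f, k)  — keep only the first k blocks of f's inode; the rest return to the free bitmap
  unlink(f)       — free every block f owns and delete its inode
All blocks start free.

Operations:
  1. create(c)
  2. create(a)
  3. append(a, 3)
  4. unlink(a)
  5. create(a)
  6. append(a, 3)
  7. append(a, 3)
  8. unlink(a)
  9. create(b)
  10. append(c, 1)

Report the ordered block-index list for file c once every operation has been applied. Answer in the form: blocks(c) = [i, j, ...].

[1] create(c) — c=0 (map F.........)
[2] create(a) — a=1 c=0 (map FF........)
[3] append(a, 3) — a=1,2,3,4 c=0 (map FFFFF.....)
[4] unlink(a) — c=0 (map F.........)
[5] create(a) — a=1 c=0 (map FF........)
[6] append(a, 3) — a=1,2,3,4 c=0 (map FFFFF.....)
[7] append(a, 3) — a=1,2,3,4,5,6,7 c=0 (map FFFFFFFF..)
[8] unlink(a) — c=0 (map F.........)
[9] create(b) — b=1 c=0 (map FF........)
[10] append(c, 1) — b=1 c=0,2 (map FFF.......)

blocks(c) = [0, 2]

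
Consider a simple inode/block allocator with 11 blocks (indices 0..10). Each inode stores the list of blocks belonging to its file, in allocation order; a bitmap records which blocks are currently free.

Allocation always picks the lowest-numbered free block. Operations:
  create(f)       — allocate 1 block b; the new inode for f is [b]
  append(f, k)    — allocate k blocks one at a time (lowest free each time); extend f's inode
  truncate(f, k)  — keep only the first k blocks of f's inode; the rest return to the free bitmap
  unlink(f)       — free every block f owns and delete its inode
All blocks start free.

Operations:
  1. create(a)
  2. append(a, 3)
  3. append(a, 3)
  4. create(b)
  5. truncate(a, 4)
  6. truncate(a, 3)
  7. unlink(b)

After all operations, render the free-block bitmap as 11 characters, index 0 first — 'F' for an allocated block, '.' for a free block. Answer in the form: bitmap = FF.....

bitmap = FFF........

[1] create(a) — a=0 (map F..........)
[2] append(a, 3) — a=0,1,2,3 (map FFFF.......)
[3] append(a, 3) — a=0,1,2,3,4,5,6 (map FFFFFFF....)
[4] create(b) — a=0,1,2,3,4,5,6 b=7 (map FFFFFFFF...)
[5] truncate(a, 4) — a=0,1,2,3 b=7 (map FFFF...F...)
[6] truncate(a, 3) — a=0,1,2 b=7 (map FFF....F...)
[7] unlink(b) — a=0,1,2 (map FFF........)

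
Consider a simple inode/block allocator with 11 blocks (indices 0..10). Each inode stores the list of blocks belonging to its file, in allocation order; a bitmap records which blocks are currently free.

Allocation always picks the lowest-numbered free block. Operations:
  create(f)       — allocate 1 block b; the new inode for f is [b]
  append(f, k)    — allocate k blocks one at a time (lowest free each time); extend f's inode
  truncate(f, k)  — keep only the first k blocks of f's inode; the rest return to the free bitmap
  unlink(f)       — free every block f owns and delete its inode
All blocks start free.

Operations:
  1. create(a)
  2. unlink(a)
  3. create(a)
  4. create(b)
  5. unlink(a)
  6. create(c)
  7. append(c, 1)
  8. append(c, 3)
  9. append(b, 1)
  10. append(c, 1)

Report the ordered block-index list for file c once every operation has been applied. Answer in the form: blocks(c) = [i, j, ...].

blocks(c) = [0, 2, 3, 4, 5, 7]

after create(a) → a:[0]  free=[F..........]
after unlink(a) →   free=[...........]
after create(a) → a:[0]  free=[F..........]
after create(b) → a:[0], b:[1]  free=[FF.........]
after unlink(a) → b:[1]  free=[.F.........]
after create(c) → b:[1], c:[0]  free=[FF.........]
after append(c, 1) → b:[1], c:[0, 2]  free=[FFF........]
after append(c, 3) → b:[1], c:[0, 2, 3, 4, 5]  free=[FFFFFF.....]
after append(b, 1) → b:[1, 6], c:[0, 2, 3, 4, 5]  free=[FFFFFFF....]
after append(c, 1) → b:[1, 6], c:[0, 2, 3, 4, 5, 7]  free=[FFFFFFFF...]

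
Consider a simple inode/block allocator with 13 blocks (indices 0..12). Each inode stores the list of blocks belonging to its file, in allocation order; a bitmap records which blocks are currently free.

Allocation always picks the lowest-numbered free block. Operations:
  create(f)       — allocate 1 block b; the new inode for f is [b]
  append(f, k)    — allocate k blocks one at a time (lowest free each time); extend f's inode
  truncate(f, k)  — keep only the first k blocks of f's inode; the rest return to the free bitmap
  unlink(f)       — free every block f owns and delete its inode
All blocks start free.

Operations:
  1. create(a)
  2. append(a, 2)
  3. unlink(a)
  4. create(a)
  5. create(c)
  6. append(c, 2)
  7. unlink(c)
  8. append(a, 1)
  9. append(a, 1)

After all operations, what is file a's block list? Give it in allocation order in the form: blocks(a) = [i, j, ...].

after create(a) → a:[0]  free=[F............]
after append(a, 2) → a:[0, 1, 2]  free=[FFF..........]
after unlink(a) →   free=[.............]
after create(a) → a:[0]  free=[F............]
after create(c) → a:[0], c:[1]  free=[FF...........]
after append(c, 2) → a:[0], c:[1, 2, 3]  free=[FFFF.........]
after unlink(c) → a:[0]  free=[F............]
after append(a, 1) → a:[0, 1]  free=[FF...........]
after append(a, 1) → a:[0, 1, 2]  free=[FFF..........]

blocks(a) = [0, 1, 2]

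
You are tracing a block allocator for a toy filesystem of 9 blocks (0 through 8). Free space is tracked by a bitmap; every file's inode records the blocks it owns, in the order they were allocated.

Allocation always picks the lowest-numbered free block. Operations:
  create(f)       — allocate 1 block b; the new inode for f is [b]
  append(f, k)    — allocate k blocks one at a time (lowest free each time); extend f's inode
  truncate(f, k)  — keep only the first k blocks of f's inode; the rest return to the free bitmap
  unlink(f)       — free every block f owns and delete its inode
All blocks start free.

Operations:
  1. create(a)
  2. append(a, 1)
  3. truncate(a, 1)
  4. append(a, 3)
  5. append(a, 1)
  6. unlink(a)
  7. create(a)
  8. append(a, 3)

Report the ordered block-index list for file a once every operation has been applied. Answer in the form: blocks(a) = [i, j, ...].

  1. create(a)  ⇒  F........  {a→[0]}
  2. append(a, 1)  ⇒  FF.......  {a→[0, 1]}
  3. truncate(a, 1)  ⇒  F........  {a→[0]}
  4. append(a, 3)  ⇒  FFFF.....  {a→[0, 1, 2, 3]}
  5. append(a, 1)  ⇒  FFFFF....  {a→[0, 1, 2, 3, 4]}
  6. unlink(a)  ⇒  .........  {}
  7. create(a)  ⇒  F........  {a→[0]}
  8. append(a, 3)  ⇒  FFFF.....  {a→[0, 1, 2, 3]}

blocks(a) = [0, 1, 2, 3]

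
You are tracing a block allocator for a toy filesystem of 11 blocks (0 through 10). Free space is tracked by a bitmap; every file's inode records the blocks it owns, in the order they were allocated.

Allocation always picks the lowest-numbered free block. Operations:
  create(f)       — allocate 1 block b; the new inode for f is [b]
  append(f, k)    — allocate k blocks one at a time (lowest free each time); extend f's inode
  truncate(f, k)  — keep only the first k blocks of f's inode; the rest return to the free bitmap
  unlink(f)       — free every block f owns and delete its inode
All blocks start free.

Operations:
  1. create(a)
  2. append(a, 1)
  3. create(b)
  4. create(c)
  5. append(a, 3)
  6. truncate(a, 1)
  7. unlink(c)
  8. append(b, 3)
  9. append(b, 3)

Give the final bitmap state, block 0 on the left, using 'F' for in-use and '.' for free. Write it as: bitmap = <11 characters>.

bitmap = FFFFFFFF...

after create(a) → a:[0]  free=[F..........]
after append(a, 1) → a:[0, 1]  free=[FF.........]
after create(b) → a:[0, 1], b:[2]  free=[FFF........]
after create(c) → a:[0, 1], b:[2], c:[3]  free=[FFFF.......]
after append(a, 3) → a:[0, 1, 4, 5, 6], b:[2], c:[3]  free=[FFFFFFF....]
after truncate(a, 1) → a:[0], b:[2], c:[3]  free=[F.FF.......]
after unlink(c) → a:[0], b:[2]  free=[F.F........]
after append(b, 3) → a:[0], b:[2, 1, 3, 4]  free=[FFFFF......]
after append(b, 3) → a:[0], b:[2, 1, 3, 4, 5, 6, 7]  free=[FFFFFFFF...]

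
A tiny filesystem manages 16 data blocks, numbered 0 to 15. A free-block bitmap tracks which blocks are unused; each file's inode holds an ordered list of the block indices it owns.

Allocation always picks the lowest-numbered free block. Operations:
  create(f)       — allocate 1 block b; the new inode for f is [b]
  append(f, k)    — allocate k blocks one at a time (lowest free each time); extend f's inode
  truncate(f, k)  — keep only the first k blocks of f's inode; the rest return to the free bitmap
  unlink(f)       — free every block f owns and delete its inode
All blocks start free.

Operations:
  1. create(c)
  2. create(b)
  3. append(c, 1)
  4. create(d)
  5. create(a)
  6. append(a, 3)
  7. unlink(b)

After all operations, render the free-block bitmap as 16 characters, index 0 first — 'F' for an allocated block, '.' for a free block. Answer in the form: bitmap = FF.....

create(c): bitmap=F............... | c=[0]
create(b): bitmap=FF.............. | b=[1] c=[0]
append(c, 1): bitmap=FFF............. | b=[1] c=[0, 2]
create(d): bitmap=FFFF............ | b=[1] c=[0, 2] d=[3]
create(a): bitmap=FFFFF........... | a=[4] b=[1] c=[0, 2] d=[3]
append(a, 3): bitmap=FFFFFFFF........ | a=[4, 5, 6, 7] b=[1] c=[0, 2] d=[3]
unlink(b): bitmap=F.FFFFFF........ | a=[4, 5, 6, 7] c=[0, 2] d=[3]

bitmap = F.FFFFFF........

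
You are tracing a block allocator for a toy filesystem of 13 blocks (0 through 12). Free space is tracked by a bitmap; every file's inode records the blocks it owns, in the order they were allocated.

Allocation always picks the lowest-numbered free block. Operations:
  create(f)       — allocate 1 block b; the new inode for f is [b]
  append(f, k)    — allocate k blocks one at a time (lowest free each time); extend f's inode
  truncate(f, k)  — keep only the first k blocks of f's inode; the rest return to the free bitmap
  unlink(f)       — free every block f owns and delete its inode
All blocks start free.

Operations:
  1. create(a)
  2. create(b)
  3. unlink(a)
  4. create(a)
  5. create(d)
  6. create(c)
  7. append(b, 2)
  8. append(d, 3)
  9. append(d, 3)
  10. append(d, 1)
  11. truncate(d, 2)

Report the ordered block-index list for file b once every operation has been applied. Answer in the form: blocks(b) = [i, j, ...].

  1. create(a)  ⇒  F............  {a→[0]}
  2. create(b)  ⇒  FF...........  {a→[0]; b→[1]}
  3. unlink(a)  ⇒  .F...........  {b→[1]}
  4. create(a)  ⇒  FF...........  {a→[0]; b→[1]}
  5. create(d)  ⇒  FFF..........  {a→[0]; b→[1]; d→[2]}
  6. create(c)  ⇒  FFFF.........  {a→[0]; b→[1]; c→[3]; d→[2]}
  7. append(b, 2)  ⇒  FFFFFF.......  {a→[0]; b→[1, 4, 5]; c→[3]; d→[2]}
  8. append(d, 3)  ⇒  FFFFFFFFF....  {a→[0]; b→[1, 4, 5]; c→[3]; d→[2, 6, 7, 8]}
  9. append(d, 3)  ⇒  FFFFFFFFFFFF.  {a→[0]; b→[1, 4, 5]; c→[3]; d→[2, 6, 7, 8, 9, 10, 11]}
  10. append(d, 1)  ⇒  FFFFFFFFFFFFF  {a→[0]; b→[1, 4, 5]; c→[3]; d→[2, 6, 7, 8, 9, 10, 11, 12]}
  11. truncate(d, 2)  ⇒  FFFFFFF......  {a→[0]; b→[1, 4, 5]; c→[3]; d→[2, 6]}

blocks(b) = [1, 4, 5]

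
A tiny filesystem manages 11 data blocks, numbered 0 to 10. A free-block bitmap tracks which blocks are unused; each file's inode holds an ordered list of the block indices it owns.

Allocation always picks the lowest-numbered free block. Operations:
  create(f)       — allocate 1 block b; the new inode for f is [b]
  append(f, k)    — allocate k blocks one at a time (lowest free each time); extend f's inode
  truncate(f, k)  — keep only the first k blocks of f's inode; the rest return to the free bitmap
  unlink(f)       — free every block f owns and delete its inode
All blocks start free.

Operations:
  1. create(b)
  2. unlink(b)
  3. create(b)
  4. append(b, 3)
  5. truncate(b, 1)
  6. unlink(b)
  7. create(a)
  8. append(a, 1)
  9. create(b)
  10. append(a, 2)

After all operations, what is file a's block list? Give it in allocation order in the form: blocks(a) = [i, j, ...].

create(b): bitmap=F.......... | b=[0]
unlink(b): bitmap=........... | 
create(b): bitmap=F.......... | b=[0]
append(b, 3): bitmap=FFFF....... | b=[0, 1, 2, 3]
truncate(b, 1): bitmap=F.......... | b=[0]
unlink(b): bitmap=........... | 
create(a): bitmap=F.......... | a=[0]
append(a, 1): bitmap=FF......... | a=[0, 1]
create(b): bitmap=FFF........ | a=[0, 1] b=[2]
append(a, 2): bitmap=FFFFF...... | a=[0, 1, 3, 4] b=[2]

blocks(a) = [0, 1, 3, 4]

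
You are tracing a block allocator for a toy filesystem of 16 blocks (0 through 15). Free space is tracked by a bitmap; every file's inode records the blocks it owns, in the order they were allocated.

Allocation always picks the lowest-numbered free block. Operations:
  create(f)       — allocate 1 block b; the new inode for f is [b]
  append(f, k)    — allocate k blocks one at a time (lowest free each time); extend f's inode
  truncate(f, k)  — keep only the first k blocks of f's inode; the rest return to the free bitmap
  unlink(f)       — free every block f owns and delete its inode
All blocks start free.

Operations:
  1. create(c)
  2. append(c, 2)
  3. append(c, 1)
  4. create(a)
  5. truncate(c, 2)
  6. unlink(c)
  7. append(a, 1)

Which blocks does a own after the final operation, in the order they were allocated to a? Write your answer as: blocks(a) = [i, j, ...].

blocks(a) = [4, 0]

  1. create(c)  ⇒  F...............  {c→[0]}
  2. append(c, 2)  ⇒  FFF.............  {c→[0, 1, 2]}
  3. append(c, 1)  ⇒  FFFF............  {c→[0, 1, 2, 3]}
  4. create(a)  ⇒  FFFFF...........  {a→[4]; c→[0, 1, 2, 3]}
  5. truncate(c, 2)  ⇒  FF..F...........  {a→[4]; c→[0, 1]}
  6. unlink(c)  ⇒  ....F...........  {a→[4]}
  7. append(a, 1)  ⇒  F...F...........  {a→[4, 0]}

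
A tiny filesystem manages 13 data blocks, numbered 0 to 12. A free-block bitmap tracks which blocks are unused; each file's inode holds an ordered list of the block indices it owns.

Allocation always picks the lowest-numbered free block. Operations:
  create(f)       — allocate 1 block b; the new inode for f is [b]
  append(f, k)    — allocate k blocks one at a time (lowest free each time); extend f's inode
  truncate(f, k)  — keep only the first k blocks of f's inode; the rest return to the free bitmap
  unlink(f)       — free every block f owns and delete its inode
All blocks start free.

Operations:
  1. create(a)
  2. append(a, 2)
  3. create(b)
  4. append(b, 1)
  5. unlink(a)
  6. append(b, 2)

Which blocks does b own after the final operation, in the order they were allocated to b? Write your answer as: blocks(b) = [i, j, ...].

blocks(b) = [3, 4, 0, 1]

after create(a) → a:[0]  free=[F............]
after append(a, 2) → a:[0, 1, 2]  free=[FFF..........]
after create(b) → a:[0, 1, 2], b:[3]  free=[FFFF.........]
after append(b, 1) → a:[0, 1, 2], b:[3, 4]  free=[FFFFF........]
after unlink(a) → b:[3, 4]  free=[...FF........]
after append(b, 2) → b:[3, 4, 0, 1]  free=[FF.FF........]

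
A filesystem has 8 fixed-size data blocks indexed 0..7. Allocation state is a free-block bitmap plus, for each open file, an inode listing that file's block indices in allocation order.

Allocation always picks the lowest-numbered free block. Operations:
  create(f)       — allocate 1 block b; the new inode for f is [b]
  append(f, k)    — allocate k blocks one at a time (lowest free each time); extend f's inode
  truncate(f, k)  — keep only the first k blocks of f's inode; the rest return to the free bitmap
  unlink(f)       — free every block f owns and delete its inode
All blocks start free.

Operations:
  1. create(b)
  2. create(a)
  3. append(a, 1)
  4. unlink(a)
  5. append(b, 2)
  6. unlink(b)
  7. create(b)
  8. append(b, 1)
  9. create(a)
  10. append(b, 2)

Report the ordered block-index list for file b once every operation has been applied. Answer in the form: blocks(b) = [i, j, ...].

  1. create(b)  ⇒  F.......  {b→[0]}
  2. create(a)  ⇒  FF......  {a→[1]; b→[0]}
  3. append(a, 1)  ⇒  FFF.....  {a→[1, 2]; b→[0]}
  4. unlink(a)  ⇒  F.......  {b→[0]}
  5. append(b, 2)  ⇒  FFF.....  {b→[0, 1, 2]}
  6. unlink(b)  ⇒  ........  {}
  7. create(b)  ⇒  F.......  {b→[0]}
  8. append(b, 1)  ⇒  FF......  {b→[0, 1]}
  9. create(a)  ⇒  FFF.....  {a→[2]; b→[0, 1]}
  10. append(b, 2)  ⇒  FFFFF...  {a→[2]; b→[0, 1, 3, 4]}

blocks(b) = [0, 1, 3, 4]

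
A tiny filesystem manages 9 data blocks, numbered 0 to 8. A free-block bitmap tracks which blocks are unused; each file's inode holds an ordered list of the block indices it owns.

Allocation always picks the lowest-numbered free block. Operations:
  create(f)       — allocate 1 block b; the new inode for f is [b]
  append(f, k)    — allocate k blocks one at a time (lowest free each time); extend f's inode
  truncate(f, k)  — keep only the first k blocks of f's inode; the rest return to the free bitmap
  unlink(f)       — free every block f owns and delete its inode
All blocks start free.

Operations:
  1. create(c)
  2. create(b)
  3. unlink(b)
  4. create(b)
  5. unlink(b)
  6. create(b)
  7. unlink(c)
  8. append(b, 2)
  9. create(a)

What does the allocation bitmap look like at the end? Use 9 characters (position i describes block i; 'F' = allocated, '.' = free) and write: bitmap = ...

  1. create(c)  ⇒  F........  {c→[0]}
  2. create(b)  ⇒  FF.......  {b→[1]; c→[0]}
  3. unlink(b)  ⇒  F........  {c→[0]}
  4. create(b)  ⇒  FF.......  {b→[1]; c→[0]}
  5. unlink(b)  ⇒  F........  {c→[0]}
  6. create(b)  ⇒  FF.......  {b→[1]; c→[0]}
  7. unlink(c)  ⇒  .F.......  {b→[1]}
  8. append(b, 2)  ⇒  FFF......  {b→[1, 0, 2]}
  9. create(a)  ⇒  FFFF.....  {a→[3]; b→[1, 0, 2]}

bitmap = FFFF.....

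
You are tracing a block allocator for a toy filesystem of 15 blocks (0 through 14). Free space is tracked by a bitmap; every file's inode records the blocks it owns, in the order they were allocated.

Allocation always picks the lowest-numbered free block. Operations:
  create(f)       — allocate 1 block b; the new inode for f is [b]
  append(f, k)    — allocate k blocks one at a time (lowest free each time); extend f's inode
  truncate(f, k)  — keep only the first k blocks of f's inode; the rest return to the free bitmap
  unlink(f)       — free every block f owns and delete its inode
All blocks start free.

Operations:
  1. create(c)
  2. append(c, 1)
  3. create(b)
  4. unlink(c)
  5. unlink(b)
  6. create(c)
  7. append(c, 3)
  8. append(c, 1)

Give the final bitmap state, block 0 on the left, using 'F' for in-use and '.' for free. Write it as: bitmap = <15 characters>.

after create(c) → c:[0]  free=[F..............]
after append(c, 1) → c:[0, 1]  free=[FF.............]
after create(b) → b:[2], c:[0, 1]  free=[FFF............]
after unlink(c) → b:[2]  free=[..F............]
after unlink(b) →   free=[...............]
after create(c) → c:[0]  free=[F..............]
after append(c, 3) → c:[0, 1, 2, 3]  free=[FFFF...........]
after append(c, 1) → c:[0, 1, 2, 3, 4]  free=[FFFFF..........]

bitmap = FFFFF..........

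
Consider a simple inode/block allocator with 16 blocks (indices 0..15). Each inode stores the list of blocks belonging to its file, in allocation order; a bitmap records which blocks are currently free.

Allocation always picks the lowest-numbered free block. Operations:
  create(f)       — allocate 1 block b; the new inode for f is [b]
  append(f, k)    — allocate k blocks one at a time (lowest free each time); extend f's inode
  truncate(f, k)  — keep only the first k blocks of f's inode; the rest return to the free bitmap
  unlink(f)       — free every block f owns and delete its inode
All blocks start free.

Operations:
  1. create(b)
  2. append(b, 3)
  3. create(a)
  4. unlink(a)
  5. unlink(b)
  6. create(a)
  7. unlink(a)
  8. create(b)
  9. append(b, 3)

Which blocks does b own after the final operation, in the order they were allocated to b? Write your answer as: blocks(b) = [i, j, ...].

blocks(b) = [0, 1, 2, 3]

  1. create(b)  ⇒  F...............  {b→[0]}
  2. append(b, 3)  ⇒  FFFF............  {b→[0, 1, 2, 3]}
  3. create(a)  ⇒  FFFFF...........  {a→[4]; b→[0, 1, 2, 3]}
  4. unlink(a)  ⇒  FFFF............  {b→[0, 1, 2, 3]}
  5. unlink(b)  ⇒  ................  {}
  6. create(a)  ⇒  F...............  {a→[0]}
  7. unlink(a)  ⇒  ................  {}
  8. create(b)  ⇒  F...............  {b→[0]}
  9. append(b, 3)  ⇒  FFFF............  {b→[0, 1, 2, 3]}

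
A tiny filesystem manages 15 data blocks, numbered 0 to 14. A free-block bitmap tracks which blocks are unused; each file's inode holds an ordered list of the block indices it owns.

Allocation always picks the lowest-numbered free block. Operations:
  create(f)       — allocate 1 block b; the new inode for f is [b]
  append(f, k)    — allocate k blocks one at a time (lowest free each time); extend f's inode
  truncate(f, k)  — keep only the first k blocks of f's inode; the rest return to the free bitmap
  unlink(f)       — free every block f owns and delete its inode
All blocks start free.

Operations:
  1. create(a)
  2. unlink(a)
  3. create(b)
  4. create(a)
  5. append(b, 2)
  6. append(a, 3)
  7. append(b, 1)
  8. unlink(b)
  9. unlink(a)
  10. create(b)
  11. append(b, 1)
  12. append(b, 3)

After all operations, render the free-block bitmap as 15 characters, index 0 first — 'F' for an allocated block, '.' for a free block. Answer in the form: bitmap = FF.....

bitmap = FFFFF..........

  1. create(a)  ⇒  F..............  {a→[0]}
  2. unlink(a)  ⇒  ...............  {}
  3. create(b)  ⇒  F..............  {b→[0]}
  4. create(a)  ⇒  FF.............  {a→[1]; b→[0]}
  5. append(b, 2)  ⇒  FFFF...........  {a→[1]; b→[0, 2, 3]}
  6. append(a, 3)  ⇒  FFFFFFF........  {a→[1, 4, 5, 6]; b→[0, 2, 3]}
  7. append(b, 1)  ⇒  FFFFFFFF.......  {a→[1, 4, 5, 6]; b→[0, 2, 3, 7]}
  8. unlink(b)  ⇒  .F..FFF........  {a→[1, 4, 5, 6]}
  9. unlink(a)  ⇒  ...............  {}
  10. create(b)  ⇒  F..............  {b→[0]}
  11. append(b, 1)  ⇒  FF.............  {b→[0, 1]}
  12. append(b, 3)  ⇒  FFFFF..........  {b→[0, 1, 2, 3, 4]}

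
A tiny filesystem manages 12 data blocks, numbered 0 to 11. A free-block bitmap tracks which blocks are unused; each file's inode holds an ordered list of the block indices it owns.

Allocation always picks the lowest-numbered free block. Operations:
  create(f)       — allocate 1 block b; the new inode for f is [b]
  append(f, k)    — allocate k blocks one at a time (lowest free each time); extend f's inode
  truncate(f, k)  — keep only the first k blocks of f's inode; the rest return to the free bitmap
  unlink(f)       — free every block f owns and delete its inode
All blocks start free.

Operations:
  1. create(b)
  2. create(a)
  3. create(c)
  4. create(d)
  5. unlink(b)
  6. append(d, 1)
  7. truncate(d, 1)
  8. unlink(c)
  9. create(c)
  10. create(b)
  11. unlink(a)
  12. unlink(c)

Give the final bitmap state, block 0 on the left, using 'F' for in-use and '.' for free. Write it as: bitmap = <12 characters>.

[1] create(b) — b=0 (map F...........)
[2] create(a) — a=1 b=0 (map FF..........)
[3] create(c) — a=1 b=0 c=2 (map FFF.........)
[4] create(d) — a=1 b=0 c=2 d=3 (map FFFF........)
[5] unlink(b) — a=1 c=2 d=3 (map .FFF........)
[6] append(d, 1) — a=1 c=2 d=3,0 (map FFFF........)
[7] truncate(d, 1) — a=1 c=2 d=3 (map .FFF........)
[8] unlink(c) — a=1 d=3 (map .F.F........)
[9] create(c) — a=1 c=0 d=3 (map FF.F........)
[10] create(b) — a=1 b=2 c=0 d=3 (map FFFF........)
[11] unlink(a) — b=2 c=0 d=3 (map F.FF........)
[12] unlink(c) — b=2 d=3 (map ..FF........)

bitmap = ..FF........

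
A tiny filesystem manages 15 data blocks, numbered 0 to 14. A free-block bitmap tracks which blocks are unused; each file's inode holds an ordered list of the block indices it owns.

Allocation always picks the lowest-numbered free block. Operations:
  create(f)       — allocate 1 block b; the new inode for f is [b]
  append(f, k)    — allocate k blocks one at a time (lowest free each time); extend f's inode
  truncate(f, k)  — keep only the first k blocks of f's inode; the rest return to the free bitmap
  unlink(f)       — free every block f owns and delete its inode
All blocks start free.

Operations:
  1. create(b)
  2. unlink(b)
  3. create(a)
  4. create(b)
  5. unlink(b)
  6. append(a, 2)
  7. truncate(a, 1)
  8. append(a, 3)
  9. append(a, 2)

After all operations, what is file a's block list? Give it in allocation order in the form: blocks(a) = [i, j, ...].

create(b): bitmap=F.............. | b=[0]
unlink(b): bitmap=............... | 
create(a): bitmap=F.............. | a=[0]
create(b): bitmap=FF............. | a=[0] b=[1]
unlink(b): bitmap=F.............. | a=[0]
append(a, 2): bitmap=FFF............ | a=[0, 1, 2]
truncate(a, 1): bitmap=F.............. | a=[0]
append(a, 3): bitmap=FFFF........... | a=[0, 1, 2, 3]
append(a, 2): bitmap=FFFFFF......... | a=[0, 1, 2, 3, 4, 5]

blocks(a) = [0, 1, 2, 3, 4, 5]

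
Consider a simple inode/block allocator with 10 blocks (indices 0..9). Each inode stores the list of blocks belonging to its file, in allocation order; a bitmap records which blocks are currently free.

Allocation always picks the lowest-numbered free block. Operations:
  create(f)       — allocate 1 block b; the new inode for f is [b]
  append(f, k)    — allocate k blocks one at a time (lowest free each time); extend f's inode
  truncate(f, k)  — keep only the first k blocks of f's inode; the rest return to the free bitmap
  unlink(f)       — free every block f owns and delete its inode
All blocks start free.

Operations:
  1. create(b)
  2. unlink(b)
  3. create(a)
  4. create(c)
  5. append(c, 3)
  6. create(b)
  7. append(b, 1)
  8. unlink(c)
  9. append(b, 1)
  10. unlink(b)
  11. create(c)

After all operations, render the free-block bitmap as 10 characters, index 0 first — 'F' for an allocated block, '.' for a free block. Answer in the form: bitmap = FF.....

bitmap = FF........

  1. create(b)  ⇒  F.........  {b→[0]}
  2. unlink(b)  ⇒  ..........  {}
  3. create(a)  ⇒  F.........  {a→[0]}
  4. create(c)  ⇒  FF........  {a→[0]; c→[1]}
  5. append(c, 3)  ⇒  FFFFF.....  {a→[0]; c→[1, 2, 3, 4]}
  6. create(b)  ⇒  FFFFFF....  {a→[0]; b→[5]; c→[1, 2, 3, 4]}
  7. append(b, 1)  ⇒  FFFFFFF...  {a→[0]; b→[5, 6]; c→[1, 2, 3, 4]}
  8. unlink(c)  ⇒  F....FF...  {a→[0]; b→[5, 6]}
  9. append(b, 1)  ⇒  FF...FF...  {a→[0]; b→[5, 6, 1]}
  10. unlink(b)  ⇒  F.........  {a→[0]}
  11. create(c)  ⇒  FF........  {a→[0]; c→[1]}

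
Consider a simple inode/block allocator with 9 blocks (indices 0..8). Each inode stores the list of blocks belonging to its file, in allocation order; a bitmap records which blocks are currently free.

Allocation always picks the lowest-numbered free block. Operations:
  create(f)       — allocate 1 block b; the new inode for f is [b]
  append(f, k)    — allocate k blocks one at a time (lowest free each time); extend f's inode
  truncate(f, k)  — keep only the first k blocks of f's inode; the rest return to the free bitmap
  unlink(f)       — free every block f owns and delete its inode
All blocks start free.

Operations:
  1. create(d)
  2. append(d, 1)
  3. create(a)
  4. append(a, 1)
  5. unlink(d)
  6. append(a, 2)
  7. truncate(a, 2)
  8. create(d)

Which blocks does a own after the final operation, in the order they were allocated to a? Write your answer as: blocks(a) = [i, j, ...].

blocks(a) = [2, 3]

  1. create(d)  ⇒  F........  {d→[0]}
  2. append(d, 1)  ⇒  FF.......  {d→[0, 1]}
  3. create(a)  ⇒  FFF......  {a→[2]; d→[0, 1]}
  4. append(a, 1)  ⇒  FFFF.....  {a→[2, 3]; d→[0, 1]}
  5. unlink(d)  ⇒  ..FF.....  {a→[2, 3]}
  6. append(a, 2)  ⇒  FFFF.....  {a→[2, 3, 0, 1]}
  7. truncate(a, 2)  ⇒  ..FF.....  {a→[2, 3]}
  8. create(d)  ⇒  F.FF.....  {a→[2, 3]; d→[0]}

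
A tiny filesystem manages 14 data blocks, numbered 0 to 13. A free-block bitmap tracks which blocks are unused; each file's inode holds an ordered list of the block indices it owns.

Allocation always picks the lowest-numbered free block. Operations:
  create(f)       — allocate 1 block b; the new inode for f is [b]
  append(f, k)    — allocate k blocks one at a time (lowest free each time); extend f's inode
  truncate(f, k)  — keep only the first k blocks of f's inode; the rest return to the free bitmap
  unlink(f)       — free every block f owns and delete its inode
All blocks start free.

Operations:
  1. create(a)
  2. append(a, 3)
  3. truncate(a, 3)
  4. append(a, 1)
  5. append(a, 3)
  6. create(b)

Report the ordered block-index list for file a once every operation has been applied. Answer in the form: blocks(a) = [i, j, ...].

after create(a) → a:[0]  free=[F.............]
after append(a, 3) → a:[0, 1, 2, 3]  free=[FFFF..........]
after truncate(a, 3) → a:[0, 1, 2]  free=[FFF...........]
after append(a, 1) → a:[0, 1, 2, 3]  free=[FFFF..........]
after append(a, 3) → a:[0, 1, 2, 3, 4, 5, 6]  free=[FFFFFFF.......]
after create(b) → a:[0, 1, 2, 3, 4, 5, 6], b:[7]  free=[FFFFFFFF......]

blocks(a) = [0, 1, 2, 3, 4, 5, 6]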